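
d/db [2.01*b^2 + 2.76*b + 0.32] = 4.02*b + 2.76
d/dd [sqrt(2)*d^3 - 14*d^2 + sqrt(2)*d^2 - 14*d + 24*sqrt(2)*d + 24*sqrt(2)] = 3*sqrt(2)*d^2 - 28*d + 2*sqrt(2)*d - 14 + 24*sqrt(2)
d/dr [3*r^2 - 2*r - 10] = 6*r - 2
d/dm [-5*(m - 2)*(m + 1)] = 5 - 10*m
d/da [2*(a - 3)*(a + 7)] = 4*a + 8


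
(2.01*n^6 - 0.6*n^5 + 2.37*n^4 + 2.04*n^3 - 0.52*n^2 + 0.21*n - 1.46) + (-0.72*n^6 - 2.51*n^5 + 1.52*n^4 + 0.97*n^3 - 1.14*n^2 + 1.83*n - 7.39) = 1.29*n^6 - 3.11*n^5 + 3.89*n^4 + 3.01*n^3 - 1.66*n^2 + 2.04*n - 8.85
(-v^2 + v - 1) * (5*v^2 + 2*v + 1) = -5*v^4 + 3*v^3 - 4*v^2 - v - 1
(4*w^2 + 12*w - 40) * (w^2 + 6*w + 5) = 4*w^4 + 36*w^3 + 52*w^2 - 180*w - 200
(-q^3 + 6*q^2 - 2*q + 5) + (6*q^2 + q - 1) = -q^3 + 12*q^2 - q + 4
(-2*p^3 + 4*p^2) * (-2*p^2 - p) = 4*p^5 - 6*p^4 - 4*p^3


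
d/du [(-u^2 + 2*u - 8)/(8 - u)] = (u^2 - 16*u + 8)/(u^2 - 16*u + 64)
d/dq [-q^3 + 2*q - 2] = 2 - 3*q^2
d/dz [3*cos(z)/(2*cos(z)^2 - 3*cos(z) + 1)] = 3*sin(z)*cos(2*z)/((cos(z) - 1)^2*(2*cos(z) - 1)^2)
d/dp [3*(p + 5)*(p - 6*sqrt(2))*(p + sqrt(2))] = 9*p^2 - 30*sqrt(2)*p + 30*p - 75*sqrt(2) - 36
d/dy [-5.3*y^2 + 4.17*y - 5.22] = 4.17 - 10.6*y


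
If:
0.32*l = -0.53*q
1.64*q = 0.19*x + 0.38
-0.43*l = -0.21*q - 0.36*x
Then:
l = -0.30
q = 0.18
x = -0.46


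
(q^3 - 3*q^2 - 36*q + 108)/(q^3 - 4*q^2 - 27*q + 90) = (q + 6)/(q + 5)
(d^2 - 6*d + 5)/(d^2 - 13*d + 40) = (d - 1)/(d - 8)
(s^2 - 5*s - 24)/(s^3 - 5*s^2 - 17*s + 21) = (s - 8)/(s^2 - 8*s + 7)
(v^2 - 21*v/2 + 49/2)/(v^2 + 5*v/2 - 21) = (v - 7)/(v + 6)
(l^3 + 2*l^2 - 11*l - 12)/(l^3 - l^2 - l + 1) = (l^2 + l - 12)/(l^2 - 2*l + 1)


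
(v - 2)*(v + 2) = v^2 - 4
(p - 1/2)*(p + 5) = p^2 + 9*p/2 - 5/2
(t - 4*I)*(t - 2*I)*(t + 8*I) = t^3 + 2*I*t^2 + 40*t - 64*I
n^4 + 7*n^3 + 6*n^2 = n^2*(n + 1)*(n + 6)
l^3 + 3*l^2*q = l^2*(l + 3*q)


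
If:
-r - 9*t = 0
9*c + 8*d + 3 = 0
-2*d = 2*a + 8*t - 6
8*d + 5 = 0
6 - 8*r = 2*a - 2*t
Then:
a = 1169/328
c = 2/9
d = -5/8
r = -45/328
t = 5/328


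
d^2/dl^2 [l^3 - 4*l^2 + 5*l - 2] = 6*l - 8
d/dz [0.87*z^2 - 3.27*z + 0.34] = 1.74*z - 3.27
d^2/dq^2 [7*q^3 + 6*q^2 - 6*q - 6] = 42*q + 12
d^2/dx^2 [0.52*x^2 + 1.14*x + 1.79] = 1.04000000000000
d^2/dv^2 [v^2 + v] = 2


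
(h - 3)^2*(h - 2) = h^3 - 8*h^2 + 21*h - 18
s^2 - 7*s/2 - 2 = (s - 4)*(s + 1/2)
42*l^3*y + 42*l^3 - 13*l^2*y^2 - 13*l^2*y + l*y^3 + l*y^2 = (-7*l + y)*(-6*l + y)*(l*y + l)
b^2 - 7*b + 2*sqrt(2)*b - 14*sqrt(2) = (b - 7)*(b + 2*sqrt(2))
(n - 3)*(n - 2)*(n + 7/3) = n^3 - 8*n^2/3 - 17*n/3 + 14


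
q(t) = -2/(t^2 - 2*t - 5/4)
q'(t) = -2*(2 - 2*t)/(t^2 - 2*t - 5/4)^2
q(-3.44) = -0.11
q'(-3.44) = -0.06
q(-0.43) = 9.75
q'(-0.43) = -135.98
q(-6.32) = -0.04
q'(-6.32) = -0.01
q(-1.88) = -0.33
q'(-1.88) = -0.32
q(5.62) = -0.10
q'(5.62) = 0.05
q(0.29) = 1.15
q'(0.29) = -0.93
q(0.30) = 1.14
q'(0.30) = -0.90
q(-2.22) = -0.25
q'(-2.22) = -0.20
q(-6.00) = -0.04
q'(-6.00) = -0.01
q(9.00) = -0.03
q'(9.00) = 0.01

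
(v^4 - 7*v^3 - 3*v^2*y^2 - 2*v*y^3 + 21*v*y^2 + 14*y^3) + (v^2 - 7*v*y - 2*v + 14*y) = v^4 - 7*v^3 - 3*v^2*y^2 + v^2 - 2*v*y^3 + 21*v*y^2 - 7*v*y - 2*v + 14*y^3 + 14*y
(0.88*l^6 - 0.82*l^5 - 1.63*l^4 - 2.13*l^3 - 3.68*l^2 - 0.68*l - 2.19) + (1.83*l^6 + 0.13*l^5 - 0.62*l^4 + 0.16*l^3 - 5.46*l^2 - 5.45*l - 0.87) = 2.71*l^6 - 0.69*l^5 - 2.25*l^4 - 1.97*l^3 - 9.14*l^2 - 6.13*l - 3.06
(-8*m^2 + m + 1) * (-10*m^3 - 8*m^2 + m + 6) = 80*m^5 + 54*m^4 - 26*m^3 - 55*m^2 + 7*m + 6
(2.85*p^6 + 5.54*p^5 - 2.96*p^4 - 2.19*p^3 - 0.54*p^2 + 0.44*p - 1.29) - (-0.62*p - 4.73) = 2.85*p^6 + 5.54*p^5 - 2.96*p^4 - 2.19*p^3 - 0.54*p^2 + 1.06*p + 3.44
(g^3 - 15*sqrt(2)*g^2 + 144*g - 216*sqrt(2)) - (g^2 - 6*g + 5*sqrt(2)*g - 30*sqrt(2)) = g^3 - 15*sqrt(2)*g^2 - g^2 - 5*sqrt(2)*g + 150*g - 186*sqrt(2)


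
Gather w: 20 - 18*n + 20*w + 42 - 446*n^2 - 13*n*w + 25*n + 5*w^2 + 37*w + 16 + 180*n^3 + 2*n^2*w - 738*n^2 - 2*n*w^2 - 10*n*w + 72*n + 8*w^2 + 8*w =180*n^3 - 1184*n^2 + 79*n + w^2*(13 - 2*n) + w*(2*n^2 - 23*n + 65) + 78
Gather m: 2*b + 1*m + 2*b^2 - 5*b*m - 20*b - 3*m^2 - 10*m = 2*b^2 - 18*b - 3*m^2 + m*(-5*b - 9)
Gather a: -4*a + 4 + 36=40 - 4*a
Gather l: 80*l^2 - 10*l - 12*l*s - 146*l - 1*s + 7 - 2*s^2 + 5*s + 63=80*l^2 + l*(-12*s - 156) - 2*s^2 + 4*s + 70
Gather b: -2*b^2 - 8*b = -2*b^2 - 8*b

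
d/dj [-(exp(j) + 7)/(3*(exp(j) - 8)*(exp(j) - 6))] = (exp(2*j) + 14*exp(j) - 146)*exp(j)/(3*(exp(4*j) - 28*exp(3*j) + 292*exp(2*j) - 1344*exp(j) + 2304))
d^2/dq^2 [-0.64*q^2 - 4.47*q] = -1.28000000000000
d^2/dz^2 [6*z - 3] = 0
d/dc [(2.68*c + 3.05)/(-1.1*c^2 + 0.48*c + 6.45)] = (2.948*c^2 + 6.71*c + 15.822)/(1.21*c^4 - 1.056*c^3 - 13.9596*c^2 + 6.192*c + 41.6025)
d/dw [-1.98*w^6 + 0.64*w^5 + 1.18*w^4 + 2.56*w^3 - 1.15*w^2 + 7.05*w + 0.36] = -11.88*w^5 + 3.2*w^4 + 4.72*w^3 + 7.68*w^2 - 2.3*w + 7.05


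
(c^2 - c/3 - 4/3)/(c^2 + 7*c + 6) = (c - 4/3)/(c + 6)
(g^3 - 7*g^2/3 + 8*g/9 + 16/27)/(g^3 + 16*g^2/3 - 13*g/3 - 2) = (9*g^2 - 24*g + 16)/(9*(g^2 + 5*g - 6))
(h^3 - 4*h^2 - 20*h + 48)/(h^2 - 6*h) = h + 2 - 8/h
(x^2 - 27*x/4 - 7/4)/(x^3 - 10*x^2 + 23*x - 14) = (x + 1/4)/(x^2 - 3*x + 2)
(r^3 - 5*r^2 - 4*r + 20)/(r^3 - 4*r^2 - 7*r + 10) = (r - 2)/(r - 1)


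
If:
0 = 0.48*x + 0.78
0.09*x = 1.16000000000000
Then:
No Solution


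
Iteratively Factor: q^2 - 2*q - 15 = (q - 5)*(q + 3)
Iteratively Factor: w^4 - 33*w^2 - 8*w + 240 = (w + 4)*(w^3 - 4*w^2 - 17*w + 60) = (w - 5)*(w + 4)*(w^2 + w - 12) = (w - 5)*(w - 3)*(w + 4)*(w + 4)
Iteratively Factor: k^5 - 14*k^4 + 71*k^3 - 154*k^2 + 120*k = (k - 5)*(k^4 - 9*k^3 + 26*k^2 - 24*k) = (k - 5)*(k - 4)*(k^3 - 5*k^2 + 6*k) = (k - 5)*(k - 4)*(k - 2)*(k^2 - 3*k) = (k - 5)*(k - 4)*(k - 3)*(k - 2)*(k)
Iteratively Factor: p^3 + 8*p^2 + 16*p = (p + 4)*(p^2 + 4*p) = p*(p + 4)*(p + 4)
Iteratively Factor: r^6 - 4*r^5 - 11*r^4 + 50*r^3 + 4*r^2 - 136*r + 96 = (r - 2)*(r^5 - 2*r^4 - 15*r^3 + 20*r^2 + 44*r - 48) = (r - 2)*(r + 3)*(r^4 - 5*r^3 + 20*r - 16) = (r - 4)*(r - 2)*(r + 3)*(r^3 - r^2 - 4*r + 4) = (r - 4)*(r - 2)*(r - 1)*(r + 3)*(r^2 - 4) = (r - 4)*(r - 2)*(r - 1)*(r + 2)*(r + 3)*(r - 2)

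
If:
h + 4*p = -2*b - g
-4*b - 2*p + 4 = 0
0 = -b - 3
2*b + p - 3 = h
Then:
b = -3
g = -25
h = -1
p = 8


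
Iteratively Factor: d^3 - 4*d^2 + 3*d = (d - 1)*(d^2 - 3*d) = d*(d - 1)*(d - 3)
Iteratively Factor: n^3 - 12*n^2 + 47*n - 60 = (n - 4)*(n^2 - 8*n + 15) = (n - 4)*(n - 3)*(n - 5)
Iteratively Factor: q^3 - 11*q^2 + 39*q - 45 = (q - 3)*(q^2 - 8*q + 15) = (q - 3)^2*(q - 5)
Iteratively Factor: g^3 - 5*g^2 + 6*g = (g)*(g^2 - 5*g + 6) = g*(g - 3)*(g - 2)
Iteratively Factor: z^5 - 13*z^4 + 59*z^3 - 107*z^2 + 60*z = (z - 1)*(z^4 - 12*z^3 + 47*z^2 - 60*z) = (z - 3)*(z - 1)*(z^3 - 9*z^2 + 20*z) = (z - 4)*(z - 3)*(z - 1)*(z^2 - 5*z) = z*(z - 4)*(z - 3)*(z - 1)*(z - 5)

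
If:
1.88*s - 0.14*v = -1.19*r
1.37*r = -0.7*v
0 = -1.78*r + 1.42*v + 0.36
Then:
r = 0.08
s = -0.06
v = -0.15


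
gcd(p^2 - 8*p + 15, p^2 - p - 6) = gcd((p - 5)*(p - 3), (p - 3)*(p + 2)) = p - 3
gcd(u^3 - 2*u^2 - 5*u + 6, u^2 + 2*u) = u + 2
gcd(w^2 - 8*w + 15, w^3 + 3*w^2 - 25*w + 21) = w - 3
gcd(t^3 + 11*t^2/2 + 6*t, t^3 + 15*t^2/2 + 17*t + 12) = t^2 + 11*t/2 + 6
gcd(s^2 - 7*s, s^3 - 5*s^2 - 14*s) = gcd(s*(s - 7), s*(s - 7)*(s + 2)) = s^2 - 7*s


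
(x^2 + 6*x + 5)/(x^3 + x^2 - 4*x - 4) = (x + 5)/(x^2 - 4)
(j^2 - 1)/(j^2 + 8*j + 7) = (j - 1)/(j + 7)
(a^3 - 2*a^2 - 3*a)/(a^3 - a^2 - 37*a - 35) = a*(a - 3)/(a^2 - 2*a - 35)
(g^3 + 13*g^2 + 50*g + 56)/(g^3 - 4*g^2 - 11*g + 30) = (g^3 + 13*g^2 + 50*g + 56)/(g^3 - 4*g^2 - 11*g + 30)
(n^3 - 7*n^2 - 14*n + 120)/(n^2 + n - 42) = (n^2 - n - 20)/(n + 7)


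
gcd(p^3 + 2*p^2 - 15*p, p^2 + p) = p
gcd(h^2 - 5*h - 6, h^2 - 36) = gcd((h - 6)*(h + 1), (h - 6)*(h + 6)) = h - 6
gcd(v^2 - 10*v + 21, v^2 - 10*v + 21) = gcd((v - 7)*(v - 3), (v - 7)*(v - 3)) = v^2 - 10*v + 21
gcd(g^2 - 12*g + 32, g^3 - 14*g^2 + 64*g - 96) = g - 4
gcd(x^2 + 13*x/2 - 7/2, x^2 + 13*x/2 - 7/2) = x^2 + 13*x/2 - 7/2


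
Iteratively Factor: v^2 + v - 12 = (v + 4)*(v - 3)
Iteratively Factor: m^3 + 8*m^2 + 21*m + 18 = (m + 3)*(m^2 + 5*m + 6) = (m + 2)*(m + 3)*(m + 3)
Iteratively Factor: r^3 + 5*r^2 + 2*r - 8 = (r + 4)*(r^2 + r - 2) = (r + 2)*(r + 4)*(r - 1)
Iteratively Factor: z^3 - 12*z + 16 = (z - 2)*(z^2 + 2*z - 8) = (z - 2)*(z + 4)*(z - 2)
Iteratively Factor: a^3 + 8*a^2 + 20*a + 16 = (a + 2)*(a^2 + 6*a + 8) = (a + 2)*(a + 4)*(a + 2)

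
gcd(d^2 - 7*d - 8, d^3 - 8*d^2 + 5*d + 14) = d + 1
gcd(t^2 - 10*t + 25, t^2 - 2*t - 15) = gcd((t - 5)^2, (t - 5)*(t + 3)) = t - 5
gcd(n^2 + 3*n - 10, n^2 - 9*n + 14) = n - 2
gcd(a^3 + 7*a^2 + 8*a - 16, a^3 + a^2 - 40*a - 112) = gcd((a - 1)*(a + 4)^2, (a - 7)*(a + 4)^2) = a^2 + 8*a + 16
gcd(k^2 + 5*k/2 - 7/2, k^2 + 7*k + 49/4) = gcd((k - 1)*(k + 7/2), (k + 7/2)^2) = k + 7/2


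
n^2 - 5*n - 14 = (n - 7)*(n + 2)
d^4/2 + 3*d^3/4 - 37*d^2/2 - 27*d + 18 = (d/2 + 1)*(d - 6)*(d - 1/2)*(d + 6)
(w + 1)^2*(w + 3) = w^3 + 5*w^2 + 7*w + 3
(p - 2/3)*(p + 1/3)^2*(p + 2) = p^4 + 2*p^3 - p^2/3 - 20*p/27 - 4/27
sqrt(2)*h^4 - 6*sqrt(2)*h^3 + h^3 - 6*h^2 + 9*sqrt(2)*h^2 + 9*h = h*(h - 3)^2*(sqrt(2)*h + 1)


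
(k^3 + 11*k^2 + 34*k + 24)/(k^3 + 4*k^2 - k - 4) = (k + 6)/(k - 1)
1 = 1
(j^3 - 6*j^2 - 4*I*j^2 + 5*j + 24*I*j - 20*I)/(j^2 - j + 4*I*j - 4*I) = (j^2 - j*(5 + 4*I) + 20*I)/(j + 4*I)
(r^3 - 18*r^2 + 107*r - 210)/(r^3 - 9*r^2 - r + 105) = (r - 6)/(r + 3)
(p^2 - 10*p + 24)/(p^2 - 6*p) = (p - 4)/p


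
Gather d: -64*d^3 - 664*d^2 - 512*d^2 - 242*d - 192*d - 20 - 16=-64*d^3 - 1176*d^2 - 434*d - 36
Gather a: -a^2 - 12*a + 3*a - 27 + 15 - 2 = -a^2 - 9*a - 14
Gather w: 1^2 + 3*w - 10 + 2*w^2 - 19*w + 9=2*w^2 - 16*w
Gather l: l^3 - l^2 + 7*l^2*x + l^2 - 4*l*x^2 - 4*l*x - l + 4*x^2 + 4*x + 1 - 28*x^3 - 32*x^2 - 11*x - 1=l^3 + 7*l^2*x + l*(-4*x^2 - 4*x - 1) - 28*x^3 - 28*x^2 - 7*x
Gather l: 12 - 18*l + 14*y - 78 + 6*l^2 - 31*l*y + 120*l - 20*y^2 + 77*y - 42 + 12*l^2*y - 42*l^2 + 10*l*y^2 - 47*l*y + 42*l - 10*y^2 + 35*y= l^2*(12*y - 36) + l*(10*y^2 - 78*y + 144) - 30*y^2 + 126*y - 108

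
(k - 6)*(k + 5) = k^2 - k - 30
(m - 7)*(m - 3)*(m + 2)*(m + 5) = m^4 - 3*m^3 - 39*m^2 + 47*m + 210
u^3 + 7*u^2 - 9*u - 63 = (u - 3)*(u + 3)*(u + 7)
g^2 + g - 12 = (g - 3)*(g + 4)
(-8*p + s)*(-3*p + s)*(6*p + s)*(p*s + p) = 144*p^4*s + 144*p^4 - 42*p^3*s^2 - 42*p^3*s - 5*p^2*s^3 - 5*p^2*s^2 + p*s^4 + p*s^3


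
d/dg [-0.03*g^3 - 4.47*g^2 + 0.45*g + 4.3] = -0.09*g^2 - 8.94*g + 0.45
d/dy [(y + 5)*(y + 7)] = 2*y + 12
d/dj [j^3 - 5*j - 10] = 3*j^2 - 5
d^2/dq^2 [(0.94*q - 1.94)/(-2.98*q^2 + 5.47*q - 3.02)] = (-(0.94*q - 1.94)*(5.96*q - 5.47)*(11.92*q - 10.94) + (16.8072*q - 21.846)*(2.98*q^2 - 5.47*q + 3.02))/(2.98*q^2 - 5.47*q + 3.02)^3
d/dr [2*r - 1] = 2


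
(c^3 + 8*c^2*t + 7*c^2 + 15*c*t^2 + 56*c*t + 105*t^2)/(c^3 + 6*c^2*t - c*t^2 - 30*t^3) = (-c - 7)/(-c + 2*t)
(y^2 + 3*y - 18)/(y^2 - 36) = (y - 3)/(y - 6)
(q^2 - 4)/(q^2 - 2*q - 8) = (q - 2)/(q - 4)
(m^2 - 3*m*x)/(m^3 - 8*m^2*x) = (m - 3*x)/(m*(m - 8*x))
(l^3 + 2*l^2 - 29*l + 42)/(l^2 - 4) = (l^2 + 4*l - 21)/(l + 2)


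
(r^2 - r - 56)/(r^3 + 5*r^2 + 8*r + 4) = (r^2 - r - 56)/(r^3 + 5*r^2 + 8*r + 4)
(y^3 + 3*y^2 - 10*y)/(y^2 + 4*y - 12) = y*(y + 5)/(y + 6)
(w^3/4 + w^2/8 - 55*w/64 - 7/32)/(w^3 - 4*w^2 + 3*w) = (16*w^3 + 8*w^2 - 55*w - 14)/(64*w*(w^2 - 4*w + 3))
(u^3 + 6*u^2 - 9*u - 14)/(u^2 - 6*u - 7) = (u^2 + 5*u - 14)/(u - 7)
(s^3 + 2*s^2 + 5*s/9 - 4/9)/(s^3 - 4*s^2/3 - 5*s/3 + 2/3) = (s + 4/3)/(s - 2)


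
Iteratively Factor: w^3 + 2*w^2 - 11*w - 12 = (w + 4)*(w^2 - 2*w - 3) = (w + 1)*(w + 4)*(w - 3)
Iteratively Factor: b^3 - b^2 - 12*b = (b - 4)*(b^2 + 3*b) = (b - 4)*(b + 3)*(b)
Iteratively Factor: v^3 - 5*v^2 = (v - 5)*(v^2) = v*(v - 5)*(v)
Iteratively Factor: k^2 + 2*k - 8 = (k + 4)*(k - 2)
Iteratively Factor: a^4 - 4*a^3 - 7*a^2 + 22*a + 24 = (a - 4)*(a^3 - 7*a - 6) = (a - 4)*(a + 2)*(a^2 - 2*a - 3) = (a - 4)*(a + 1)*(a + 2)*(a - 3)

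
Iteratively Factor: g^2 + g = (g + 1)*(g)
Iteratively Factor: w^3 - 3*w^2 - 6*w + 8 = (w - 1)*(w^2 - 2*w - 8) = (w - 1)*(w + 2)*(w - 4)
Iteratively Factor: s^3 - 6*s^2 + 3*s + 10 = (s + 1)*(s^2 - 7*s + 10) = (s - 2)*(s + 1)*(s - 5)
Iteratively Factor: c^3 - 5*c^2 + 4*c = (c - 1)*(c^2 - 4*c) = (c - 4)*(c - 1)*(c)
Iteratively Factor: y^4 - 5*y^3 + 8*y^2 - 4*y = (y - 2)*(y^3 - 3*y^2 + 2*y) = (y - 2)*(y - 1)*(y^2 - 2*y) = (y - 2)^2*(y - 1)*(y)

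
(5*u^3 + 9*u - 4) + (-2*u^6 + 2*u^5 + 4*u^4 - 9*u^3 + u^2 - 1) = -2*u^6 + 2*u^5 + 4*u^4 - 4*u^3 + u^2 + 9*u - 5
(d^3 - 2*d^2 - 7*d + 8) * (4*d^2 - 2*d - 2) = 4*d^5 - 10*d^4 - 26*d^3 + 50*d^2 - 2*d - 16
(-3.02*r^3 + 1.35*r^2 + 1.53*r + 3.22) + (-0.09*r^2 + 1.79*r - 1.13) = -3.02*r^3 + 1.26*r^2 + 3.32*r + 2.09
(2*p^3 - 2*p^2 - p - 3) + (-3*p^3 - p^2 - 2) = -p^3 - 3*p^2 - p - 5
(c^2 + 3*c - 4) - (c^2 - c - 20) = 4*c + 16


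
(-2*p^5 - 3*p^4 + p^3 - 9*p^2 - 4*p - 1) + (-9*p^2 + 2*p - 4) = -2*p^5 - 3*p^4 + p^3 - 18*p^2 - 2*p - 5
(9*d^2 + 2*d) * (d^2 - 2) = 9*d^4 + 2*d^3 - 18*d^2 - 4*d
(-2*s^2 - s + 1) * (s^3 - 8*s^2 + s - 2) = -2*s^5 + 15*s^4 + 7*s^3 - 5*s^2 + 3*s - 2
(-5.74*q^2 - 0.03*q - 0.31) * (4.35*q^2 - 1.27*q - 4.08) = -24.969*q^4 + 7.1593*q^3 + 22.1088*q^2 + 0.5161*q + 1.2648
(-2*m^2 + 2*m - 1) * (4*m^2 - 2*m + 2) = -8*m^4 + 12*m^3 - 12*m^2 + 6*m - 2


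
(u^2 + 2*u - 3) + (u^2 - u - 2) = 2*u^2 + u - 5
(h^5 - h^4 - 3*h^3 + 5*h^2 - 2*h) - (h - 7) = h^5 - h^4 - 3*h^3 + 5*h^2 - 3*h + 7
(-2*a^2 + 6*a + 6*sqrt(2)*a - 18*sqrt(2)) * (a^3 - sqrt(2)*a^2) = -2*a^5 + 6*a^4 + 8*sqrt(2)*a^4 - 24*sqrt(2)*a^3 - 12*a^3 + 36*a^2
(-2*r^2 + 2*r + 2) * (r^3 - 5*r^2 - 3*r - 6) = -2*r^5 + 12*r^4 - 2*r^3 - 4*r^2 - 18*r - 12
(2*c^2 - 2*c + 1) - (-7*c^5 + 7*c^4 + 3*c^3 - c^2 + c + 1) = 7*c^5 - 7*c^4 - 3*c^3 + 3*c^2 - 3*c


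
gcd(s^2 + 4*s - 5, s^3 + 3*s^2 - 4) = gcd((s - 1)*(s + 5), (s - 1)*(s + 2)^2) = s - 1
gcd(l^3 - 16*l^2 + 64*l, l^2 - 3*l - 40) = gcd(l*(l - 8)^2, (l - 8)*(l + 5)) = l - 8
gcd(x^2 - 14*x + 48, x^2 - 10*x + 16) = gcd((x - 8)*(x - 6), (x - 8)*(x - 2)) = x - 8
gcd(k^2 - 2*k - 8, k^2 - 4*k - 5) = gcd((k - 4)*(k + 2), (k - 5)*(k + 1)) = 1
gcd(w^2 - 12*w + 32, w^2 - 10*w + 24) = w - 4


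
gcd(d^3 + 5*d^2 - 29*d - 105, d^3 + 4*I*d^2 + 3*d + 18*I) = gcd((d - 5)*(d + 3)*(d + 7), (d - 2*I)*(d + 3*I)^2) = 1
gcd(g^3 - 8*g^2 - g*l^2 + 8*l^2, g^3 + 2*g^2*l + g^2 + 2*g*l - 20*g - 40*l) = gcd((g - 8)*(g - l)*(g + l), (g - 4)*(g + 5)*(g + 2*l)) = 1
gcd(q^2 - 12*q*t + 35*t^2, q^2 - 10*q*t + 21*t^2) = q - 7*t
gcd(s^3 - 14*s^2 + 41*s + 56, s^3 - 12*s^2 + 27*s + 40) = s^2 - 7*s - 8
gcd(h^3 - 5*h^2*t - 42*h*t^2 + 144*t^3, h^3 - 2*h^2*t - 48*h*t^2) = -h^2 + 2*h*t + 48*t^2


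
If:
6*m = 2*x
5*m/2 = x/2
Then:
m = 0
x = 0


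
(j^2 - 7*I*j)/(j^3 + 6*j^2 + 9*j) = (j - 7*I)/(j^2 + 6*j + 9)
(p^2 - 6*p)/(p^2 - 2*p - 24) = p/(p + 4)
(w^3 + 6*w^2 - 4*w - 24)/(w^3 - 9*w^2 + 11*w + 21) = (w^3 + 6*w^2 - 4*w - 24)/(w^3 - 9*w^2 + 11*w + 21)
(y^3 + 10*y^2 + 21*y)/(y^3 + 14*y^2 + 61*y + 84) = y/(y + 4)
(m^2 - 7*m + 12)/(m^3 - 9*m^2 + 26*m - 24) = 1/(m - 2)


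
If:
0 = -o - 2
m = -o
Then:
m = 2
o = -2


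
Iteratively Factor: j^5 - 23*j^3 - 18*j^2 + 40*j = (j - 1)*(j^4 + j^3 - 22*j^2 - 40*j) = (j - 5)*(j - 1)*(j^3 + 6*j^2 + 8*j) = j*(j - 5)*(j - 1)*(j^2 + 6*j + 8) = j*(j - 5)*(j - 1)*(j + 4)*(j + 2)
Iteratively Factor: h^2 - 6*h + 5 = (h - 5)*(h - 1)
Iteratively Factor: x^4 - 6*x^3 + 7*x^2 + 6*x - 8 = (x + 1)*(x^3 - 7*x^2 + 14*x - 8) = (x - 2)*(x + 1)*(x^2 - 5*x + 4) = (x - 2)*(x - 1)*(x + 1)*(x - 4)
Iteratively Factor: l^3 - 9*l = (l + 3)*(l^2 - 3*l) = l*(l + 3)*(l - 3)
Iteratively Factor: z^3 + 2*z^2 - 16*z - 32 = (z + 2)*(z^2 - 16) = (z - 4)*(z + 2)*(z + 4)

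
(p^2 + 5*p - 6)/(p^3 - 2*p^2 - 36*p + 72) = (p - 1)/(p^2 - 8*p + 12)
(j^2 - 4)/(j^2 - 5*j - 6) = (4 - j^2)/(-j^2 + 5*j + 6)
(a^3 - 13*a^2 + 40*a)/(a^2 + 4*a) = (a^2 - 13*a + 40)/(a + 4)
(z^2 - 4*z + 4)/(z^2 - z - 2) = (z - 2)/(z + 1)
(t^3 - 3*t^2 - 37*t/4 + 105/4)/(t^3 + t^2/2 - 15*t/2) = (t - 7/2)/t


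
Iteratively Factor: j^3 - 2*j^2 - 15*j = (j - 5)*(j^2 + 3*j) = j*(j - 5)*(j + 3)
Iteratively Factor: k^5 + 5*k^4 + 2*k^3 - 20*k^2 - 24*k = (k + 2)*(k^4 + 3*k^3 - 4*k^2 - 12*k) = (k + 2)^2*(k^3 + k^2 - 6*k) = k*(k + 2)^2*(k^2 + k - 6) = k*(k - 2)*(k + 2)^2*(k + 3)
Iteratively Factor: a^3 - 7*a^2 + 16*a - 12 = (a - 2)*(a^2 - 5*a + 6) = (a - 2)^2*(a - 3)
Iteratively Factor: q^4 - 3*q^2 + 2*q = (q + 2)*(q^3 - 2*q^2 + q) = (q - 1)*(q + 2)*(q^2 - q) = q*(q - 1)*(q + 2)*(q - 1)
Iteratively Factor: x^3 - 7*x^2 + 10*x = (x - 2)*(x^2 - 5*x) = (x - 5)*(x - 2)*(x)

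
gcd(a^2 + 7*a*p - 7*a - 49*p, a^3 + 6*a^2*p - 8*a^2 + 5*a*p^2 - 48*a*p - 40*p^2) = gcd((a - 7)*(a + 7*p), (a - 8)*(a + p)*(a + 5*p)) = 1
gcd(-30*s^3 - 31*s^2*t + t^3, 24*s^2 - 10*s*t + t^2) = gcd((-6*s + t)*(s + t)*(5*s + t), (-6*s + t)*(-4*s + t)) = 6*s - t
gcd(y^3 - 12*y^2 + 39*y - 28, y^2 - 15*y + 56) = y - 7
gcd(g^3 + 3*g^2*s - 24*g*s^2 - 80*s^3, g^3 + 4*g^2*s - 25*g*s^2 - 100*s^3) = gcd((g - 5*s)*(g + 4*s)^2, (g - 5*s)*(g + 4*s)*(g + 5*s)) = -g^2 + g*s + 20*s^2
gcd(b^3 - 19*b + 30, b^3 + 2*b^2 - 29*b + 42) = b^2 - 5*b + 6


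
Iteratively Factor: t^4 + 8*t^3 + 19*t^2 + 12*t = (t + 3)*(t^3 + 5*t^2 + 4*t) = (t + 3)*(t + 4)*(t^2 + t) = (t + 1)*(t + 3)*(t + 4)*(t)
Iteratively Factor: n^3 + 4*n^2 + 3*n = (n + 1)*(n^2 + 3*n) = n*(n + 1)*(n + 3)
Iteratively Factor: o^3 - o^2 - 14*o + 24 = (o + 4)*(o^2 - 5*o + 6) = (o - 3)*(o + 4)*(o - 2)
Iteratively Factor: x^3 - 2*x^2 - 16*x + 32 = (x - 2)*(x^2 - 16) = (x - 4)*(x - 2)*(x + 4)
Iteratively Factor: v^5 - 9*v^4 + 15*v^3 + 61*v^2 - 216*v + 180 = (v - 2)*(v^4 - 7*v^3 + v^2 + 63*v - 90) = (v - 5)*(v - 2)*(v^3 - 2*v^2 - 9*v + 18) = (v - 5)*(v - 3)*(v - 2)*(v^2 + v - 6) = (v - 5)*(v - 3)*(v - 2)^2*(v + 3)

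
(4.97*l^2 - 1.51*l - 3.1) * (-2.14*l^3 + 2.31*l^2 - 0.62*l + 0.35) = -10.6358*l^5 + 14.7121*l^4 + 0.0645000000000002*l^3 - 4.4853*l^2 + 1.3935*l - 1.085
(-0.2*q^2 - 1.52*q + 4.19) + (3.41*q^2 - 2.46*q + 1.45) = 3.21*q^2 - 3.98*q + 5.64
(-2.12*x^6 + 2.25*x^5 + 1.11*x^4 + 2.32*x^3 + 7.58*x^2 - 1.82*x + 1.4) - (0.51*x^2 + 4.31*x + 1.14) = -2.12*x^6 + 2.25*x^5 + 1.11*x^4 + 2.32*x^3 + 7.07*x^2 - 6.13*x + 0.26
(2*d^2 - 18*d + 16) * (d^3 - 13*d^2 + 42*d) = 2*d^5 - 44*d^4 + 334*d^3 - 964*d^2 + 672*d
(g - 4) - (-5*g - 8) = 6*g + 4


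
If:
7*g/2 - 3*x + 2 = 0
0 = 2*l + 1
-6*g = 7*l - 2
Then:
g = 11/12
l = -1/2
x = 125/72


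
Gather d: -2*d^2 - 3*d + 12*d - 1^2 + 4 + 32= -2*d^2 + 9*d + 35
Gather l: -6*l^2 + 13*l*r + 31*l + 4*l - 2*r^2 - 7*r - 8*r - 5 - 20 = -6*l^2 + l*(13*r + 35) - 2*r^2 - 15*r - 25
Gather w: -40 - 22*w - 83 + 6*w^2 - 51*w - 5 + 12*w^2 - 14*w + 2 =18*w^2 - 87*w - 126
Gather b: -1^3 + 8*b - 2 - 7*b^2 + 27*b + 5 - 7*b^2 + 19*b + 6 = -14*b^2 + 54*b + 8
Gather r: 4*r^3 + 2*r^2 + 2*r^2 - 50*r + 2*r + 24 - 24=4*r^3 + 4*r^2 - 48*r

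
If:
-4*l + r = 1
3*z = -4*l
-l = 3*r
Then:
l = -3/13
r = 1/13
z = 4/13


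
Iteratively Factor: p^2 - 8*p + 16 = (p - 4)*(p - 4)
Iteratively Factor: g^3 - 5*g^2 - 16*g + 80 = (g - 4)*(g^2 - g - 20) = (g - 5)*(g - 4)*(g + 4)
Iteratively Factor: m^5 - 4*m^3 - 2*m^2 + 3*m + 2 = (m + 1)*(m^4 - m^3 - 3*m^2 + m + 2) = (m + 1)^2*(m^3 - 2*m^2 - m + 2) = (m + 1)^3*(m^2 - 3*m + 2) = (m - 1)*(m + 1)^3*(m - 2)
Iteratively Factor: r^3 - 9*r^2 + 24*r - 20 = (r - 5)*(r^2 - 4*r + 4) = (r - 5)*(r - 2)*(r - 2)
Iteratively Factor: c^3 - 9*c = (c - 3)*(c^2 + 3*c) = c*(c - 3)*(c + 3)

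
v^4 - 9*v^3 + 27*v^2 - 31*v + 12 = (v - 4)*(v - 3)*(v - 1)^2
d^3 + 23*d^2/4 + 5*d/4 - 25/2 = (d - 5/4)*(d + 2)*(d + 5)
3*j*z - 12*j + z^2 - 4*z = (3*j + z)*(z - 4)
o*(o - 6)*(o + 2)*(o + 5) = o^4 + o^3 - 32*o^2 - 60*o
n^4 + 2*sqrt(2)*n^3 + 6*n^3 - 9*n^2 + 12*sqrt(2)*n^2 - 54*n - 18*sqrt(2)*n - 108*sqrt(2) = (n - 3)*(n + 3)*(n + 6)*(n + 2*sqrt(2))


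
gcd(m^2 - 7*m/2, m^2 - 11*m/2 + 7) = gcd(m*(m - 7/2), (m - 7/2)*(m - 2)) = m - 7/2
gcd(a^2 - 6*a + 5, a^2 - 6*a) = 1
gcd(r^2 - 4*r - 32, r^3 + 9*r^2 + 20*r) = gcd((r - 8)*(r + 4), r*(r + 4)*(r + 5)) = r + 4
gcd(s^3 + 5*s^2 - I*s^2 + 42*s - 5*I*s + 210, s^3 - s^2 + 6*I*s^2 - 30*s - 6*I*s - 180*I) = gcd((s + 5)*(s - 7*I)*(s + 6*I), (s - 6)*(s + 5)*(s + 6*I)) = s^2 + s*(5 + 6*I) + 30*I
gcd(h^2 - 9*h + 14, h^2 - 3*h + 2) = h - 2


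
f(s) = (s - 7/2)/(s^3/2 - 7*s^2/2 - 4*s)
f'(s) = (s - 7/2)*(-3*s^2/2 + 7*s + 4)/(s^3/2 - 7*s^2/2 - 4*s)^2 + 1/(s^3/2 - 7*s^2/2 - 4*s)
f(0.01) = 86.49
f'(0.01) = -8749.02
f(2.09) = 0.07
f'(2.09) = -0.10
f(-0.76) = -5.33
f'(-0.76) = 15.84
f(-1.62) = 1.06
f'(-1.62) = 2.27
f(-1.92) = 0.62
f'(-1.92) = 0.94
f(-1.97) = 0.57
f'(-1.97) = 0.84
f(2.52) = 0.04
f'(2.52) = -0.06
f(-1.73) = 0.85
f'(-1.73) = 1.58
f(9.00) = 0.12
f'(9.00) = -0.13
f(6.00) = -0.06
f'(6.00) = -0.04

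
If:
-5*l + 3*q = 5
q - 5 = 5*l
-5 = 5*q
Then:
No Solution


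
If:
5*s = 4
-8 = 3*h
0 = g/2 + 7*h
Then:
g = 112/3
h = -8/3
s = 4/5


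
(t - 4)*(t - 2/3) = t^2 - 14*t/3 + 8/3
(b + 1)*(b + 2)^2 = b^3 + 5*b^2 + 8*b + 4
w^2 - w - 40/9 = (w - 8/3)*(w + 5/3)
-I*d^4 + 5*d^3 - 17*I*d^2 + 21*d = d*(d - 3*I)*(d + 7*I)*(-I*d + 1)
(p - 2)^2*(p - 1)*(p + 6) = p^4 + p^3 - 22*p^2 + 44*p - 24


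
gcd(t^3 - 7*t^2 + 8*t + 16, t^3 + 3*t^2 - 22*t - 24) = t^2 - 3*t - 4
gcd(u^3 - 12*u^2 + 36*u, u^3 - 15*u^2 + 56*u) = u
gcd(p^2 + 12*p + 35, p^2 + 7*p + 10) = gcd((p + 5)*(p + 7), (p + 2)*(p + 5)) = p + 5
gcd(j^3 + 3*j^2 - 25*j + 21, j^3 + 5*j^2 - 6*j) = j - 1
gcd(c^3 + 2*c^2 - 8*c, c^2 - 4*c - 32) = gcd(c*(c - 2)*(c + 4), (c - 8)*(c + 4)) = c + 4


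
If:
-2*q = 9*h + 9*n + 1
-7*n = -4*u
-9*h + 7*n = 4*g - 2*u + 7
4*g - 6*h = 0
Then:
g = 3*u/5 - 7/10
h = 2*u/5 - 7/15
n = 4*u/7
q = 8/5 - 153*u/35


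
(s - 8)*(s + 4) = s^2 - 4*s - 32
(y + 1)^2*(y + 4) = y^3 + 6*y^2 + 9*y + 4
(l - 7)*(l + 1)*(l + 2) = l^3 - 4*l^2 - 19*l - 14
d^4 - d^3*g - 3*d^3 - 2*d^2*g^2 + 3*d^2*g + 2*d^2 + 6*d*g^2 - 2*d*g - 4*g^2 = (d - 2)*(d - 1)*(d - 2*g)*(d + g)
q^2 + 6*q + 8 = (q + 2)*(q + 4)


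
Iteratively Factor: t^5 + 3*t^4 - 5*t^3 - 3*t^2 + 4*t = (t + 1)*(t^4 + 2*t^3 - 7*t^2 + 4*t) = (t - 1)*(t + 1)*(t^3 + 3*t^2 - 4*t) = t*(t - 1)*(t + 1)*(t^2 + 3*t - 4) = t*(t - 1)^2*(t + 1)*(t + 4)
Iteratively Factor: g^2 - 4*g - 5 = (g + 1)*(g - 5)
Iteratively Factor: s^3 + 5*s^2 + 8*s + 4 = (s + 1)*(s^2 + 4*s + 4) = (s + 1)*(s + 2)*(s + 2)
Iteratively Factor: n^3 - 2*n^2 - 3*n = (n - 3)*(n^2 + n) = (n - 3)*(n + 1)*(n)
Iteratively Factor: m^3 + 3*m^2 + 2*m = (m + 2)*(m^2 + m) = m*(m + 2)*(m + 1)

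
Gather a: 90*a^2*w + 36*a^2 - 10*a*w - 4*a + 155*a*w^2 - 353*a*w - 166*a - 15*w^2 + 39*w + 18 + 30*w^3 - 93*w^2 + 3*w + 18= a^2*(90*w + 36) + a*(155*w^2 - 363*w - 170) + 30*w^3 - 108*w^2 + 42*w + 36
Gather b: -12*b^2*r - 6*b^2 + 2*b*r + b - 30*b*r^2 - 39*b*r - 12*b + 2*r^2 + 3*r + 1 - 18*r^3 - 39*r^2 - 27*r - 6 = b^2*(-12*r - 6) + b*(-30*r^2 - 37*r - 11) - 18*r^3 - 37*r^2 - 24*r - 5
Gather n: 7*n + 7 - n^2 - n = -n^2 + 6*n + 7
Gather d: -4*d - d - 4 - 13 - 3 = -5*d - 20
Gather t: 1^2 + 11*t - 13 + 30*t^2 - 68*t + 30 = 30*t^2 - 57*t + 18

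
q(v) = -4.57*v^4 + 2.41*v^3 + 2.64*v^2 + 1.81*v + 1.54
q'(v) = -18.28*v^3 + 7.23*v^2 + 5.28*v + 1.81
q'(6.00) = -3654.71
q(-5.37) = -4105.51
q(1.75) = -17.15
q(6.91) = -9483.80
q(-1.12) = -7.75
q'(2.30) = -170.21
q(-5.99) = -6315.87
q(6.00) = -5294.72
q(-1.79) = -53.98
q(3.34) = -441.89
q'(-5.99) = 4158.37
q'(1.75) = -64.78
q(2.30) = -78.90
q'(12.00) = -30481.55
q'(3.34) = -581.01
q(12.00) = -90195.62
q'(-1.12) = 30.65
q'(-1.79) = 120.37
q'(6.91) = -5647.78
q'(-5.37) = 3012.68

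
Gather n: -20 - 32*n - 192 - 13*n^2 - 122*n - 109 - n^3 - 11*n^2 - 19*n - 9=-n^3 - 24*n^2 - 173*n - 330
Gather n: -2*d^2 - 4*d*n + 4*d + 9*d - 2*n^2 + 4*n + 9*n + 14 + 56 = -2*d^2 + 13*d - 2*n^2 + n*(13 - 4*d) + 70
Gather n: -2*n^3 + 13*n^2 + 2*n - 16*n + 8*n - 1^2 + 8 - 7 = -2*n^3 + 13*n^2 - 6*n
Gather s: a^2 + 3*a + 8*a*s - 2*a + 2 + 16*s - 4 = a^2 + a + s*(8*a + 16) - 2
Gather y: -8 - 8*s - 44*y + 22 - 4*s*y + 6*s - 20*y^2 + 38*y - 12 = -2*s - 20*y^2 + y*(-4*s - 6) + 2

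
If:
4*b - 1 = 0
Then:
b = 1/4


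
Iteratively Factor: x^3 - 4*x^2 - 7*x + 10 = (x - 1)*(x^2 - 3*x - 10) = (x - 1)*(x + 2)*(x - 5)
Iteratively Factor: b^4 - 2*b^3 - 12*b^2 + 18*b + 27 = (b + 3)*(b^3 - 5*b^2 + 3*b + 9) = (b - 3)*(b + 3)*(b^2 - 2*b - 3) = (b - 3)*(b + 1)*(b + 3)*(b - 3)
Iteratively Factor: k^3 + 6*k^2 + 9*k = (k + 3)*(k^2 + 3*k) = (k + 3)^2*(k)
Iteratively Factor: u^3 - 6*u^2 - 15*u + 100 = (u + 4)*(u^2 - 10*u + 25) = (u - 5)*(u + 4)*(u - 5)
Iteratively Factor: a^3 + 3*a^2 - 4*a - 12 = (a + 2)*(a^2 + a - 6) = (a + 2)*(a + 3)*(a - 2)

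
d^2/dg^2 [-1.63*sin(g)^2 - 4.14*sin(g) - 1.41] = 4.14*sin(g) - 3.26*cos(2*g)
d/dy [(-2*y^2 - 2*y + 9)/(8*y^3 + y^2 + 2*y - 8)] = 2*(8*y^4 + 16*y^3 - 109*y^2 + 7*y - 1)/(64*y^6 + 16*y^5 + 33*y^4 - 124*y^3 - 12*y^2 - 32*y + 64)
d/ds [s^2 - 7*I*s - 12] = 2*s - 7*I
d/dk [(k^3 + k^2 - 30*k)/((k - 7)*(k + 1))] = (k^4 - 12*k^3 + 3*k^2 - 14*k + 210)/(k^4 - 12*k^3 + 22*k^2 + 84*k + 49)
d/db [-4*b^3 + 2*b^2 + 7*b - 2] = -12*b^2 + 4*b + 7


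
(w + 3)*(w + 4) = w^2 + 7*w + 12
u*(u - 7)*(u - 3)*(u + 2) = u^4 - 8*u^3 + u^2 + 42*u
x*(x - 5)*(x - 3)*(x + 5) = x^4 - 3*x^3 - 25*x^2 + 75*x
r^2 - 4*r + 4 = (r - 2)^2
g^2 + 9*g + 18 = (g + 3)*(g + 6)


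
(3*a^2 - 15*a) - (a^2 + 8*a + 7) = 2*a^2 - 23*a - 7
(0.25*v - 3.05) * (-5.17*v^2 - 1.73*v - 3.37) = -1.2925*v^3 + 15.336*v^2 + 4.434*v + 10.2785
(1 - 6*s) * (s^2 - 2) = -6*s^3 + s^2 + 12*s - 2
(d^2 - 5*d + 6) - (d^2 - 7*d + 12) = 2*d - 6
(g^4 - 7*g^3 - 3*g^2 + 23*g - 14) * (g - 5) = g^5 - 12*g^4 + 32*g^3 + 38*g^2 - 129*g + 70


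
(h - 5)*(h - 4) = h^2 - 9*h + 20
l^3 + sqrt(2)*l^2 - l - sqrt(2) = (l - 1)*(l + 1)*(l + sqrt(2))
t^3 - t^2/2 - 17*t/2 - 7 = (t - 7/2)*(t + 1)*(t + 2)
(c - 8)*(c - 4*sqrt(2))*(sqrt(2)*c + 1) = sqrt(2)*c^3 - 8*sqrt(2)*c^2 - 7*c^2 - 4*sqrt(2)*c + 56*c + 32*sqrt(2)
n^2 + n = n*(n + 1)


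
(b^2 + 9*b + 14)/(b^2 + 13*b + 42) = (b + 2)/(b + 6)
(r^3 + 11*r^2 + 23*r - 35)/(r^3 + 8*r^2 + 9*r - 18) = (r^2 + 12*r + 35)/(r^2 + 9*r + 18)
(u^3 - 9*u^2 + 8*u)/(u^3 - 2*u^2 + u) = (u - 8)/(u - 1)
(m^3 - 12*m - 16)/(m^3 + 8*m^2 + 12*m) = (m^2 - 2*m - 8)/(m*(m + 6))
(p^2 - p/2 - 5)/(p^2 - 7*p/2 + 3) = (2*p^2 - p - 10)/(2*p^2 - 7*p + 6)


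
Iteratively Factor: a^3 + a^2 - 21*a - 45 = (a + 3)*(a^2 - 2*a - 15) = (a + 3)^2*(a - 5)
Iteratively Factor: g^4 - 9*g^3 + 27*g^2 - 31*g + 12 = (g - 3)*(g^3 - 6*g^2 + 9*g - 4) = (g - 3)*(g - 1)*(g^2 - 5*g + 4) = (g - 4)*(g - 3)*(g - 1)*(g - 1)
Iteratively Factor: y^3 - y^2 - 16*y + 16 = (y - 1)*(y^2 - 16) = (y - 4)*(y - 1)*(y + 4)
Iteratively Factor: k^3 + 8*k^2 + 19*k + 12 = (k + 4)*(k^2 + 4*k + 3) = (k + 1)*(k + 4)*(k + 3)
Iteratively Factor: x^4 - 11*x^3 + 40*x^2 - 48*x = (x - 3)*(x^3 - 8*x^2 + 16*x) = (x - 4)*(x - 3)*(x^2 - 4*x) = x*(x - 4)*(x - 3)*(x - 4)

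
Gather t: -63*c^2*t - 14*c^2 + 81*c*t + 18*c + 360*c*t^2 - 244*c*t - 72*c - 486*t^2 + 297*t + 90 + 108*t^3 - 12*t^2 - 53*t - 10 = -14*c^2 - 54*c + 108*t^3 + t^2*(360*c - 498) + t*(-63*c^2 - 163*c + 244) + 80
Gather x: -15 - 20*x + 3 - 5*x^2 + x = -5*x^2 - 19*x - 12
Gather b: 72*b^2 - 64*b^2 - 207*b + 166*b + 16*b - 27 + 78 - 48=8*b^2 - 25*b + 3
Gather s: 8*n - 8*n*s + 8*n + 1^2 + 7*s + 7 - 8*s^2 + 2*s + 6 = 16*n - 8*s^2 + s*(9 - 8*n) + 14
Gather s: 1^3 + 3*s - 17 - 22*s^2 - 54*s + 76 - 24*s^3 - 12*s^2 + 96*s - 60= -24*s^3 - 34*s^2 + 45*s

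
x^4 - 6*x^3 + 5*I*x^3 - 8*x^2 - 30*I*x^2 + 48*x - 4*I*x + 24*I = (x - 6)*(x + I)*(x + 2*I)^2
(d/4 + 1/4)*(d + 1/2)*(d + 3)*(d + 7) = d^4/4 + 23*d^3/8 + 73*d^2/8 + 73*d/8 + 21/8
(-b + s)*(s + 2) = -b*s - 2*b + s^2 + 2*s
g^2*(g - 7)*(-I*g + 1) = -I*g^4 + g^3 + 7*I*g^3 - 7*g^2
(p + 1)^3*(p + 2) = p^4 + 5*p^3 + 9*p^2 + 7*p + 2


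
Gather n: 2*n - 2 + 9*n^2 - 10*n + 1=9*n^2 - 8*n - 1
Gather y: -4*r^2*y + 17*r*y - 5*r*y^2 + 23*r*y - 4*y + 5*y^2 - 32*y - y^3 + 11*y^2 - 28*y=-y^3 + y^2*(16 - 5*r) + y*(-4*r^2 + 40*r - 64)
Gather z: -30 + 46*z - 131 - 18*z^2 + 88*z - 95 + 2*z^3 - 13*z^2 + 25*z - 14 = 2*z^3 - 31*z^2 + 159*z - 270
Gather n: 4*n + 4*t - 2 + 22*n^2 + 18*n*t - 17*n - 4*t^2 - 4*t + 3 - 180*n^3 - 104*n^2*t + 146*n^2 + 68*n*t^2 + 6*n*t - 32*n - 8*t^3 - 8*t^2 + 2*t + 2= -180*n^3 + n^2*(168 - 104*t) + n*(68*t^2 + 24*t - 45) - 8*t^3 - 12*t^2 + 2*t + 3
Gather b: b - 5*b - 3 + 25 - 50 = -4*b - 28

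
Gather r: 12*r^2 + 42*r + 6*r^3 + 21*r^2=6*r^3 + 33*r^2 + 42*r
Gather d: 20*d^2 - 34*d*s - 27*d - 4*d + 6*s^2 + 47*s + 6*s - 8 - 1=20*d^2 + d*(-34*s - 31) + 6*s^2 + 53*s - 9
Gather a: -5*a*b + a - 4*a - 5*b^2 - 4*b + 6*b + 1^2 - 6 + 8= a*(-5*b - 3) - 5*b^2 + 2*b + 3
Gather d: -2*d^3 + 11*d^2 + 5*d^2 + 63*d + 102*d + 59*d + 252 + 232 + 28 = -2*d^3 + 16*d^2 + 224*d + 512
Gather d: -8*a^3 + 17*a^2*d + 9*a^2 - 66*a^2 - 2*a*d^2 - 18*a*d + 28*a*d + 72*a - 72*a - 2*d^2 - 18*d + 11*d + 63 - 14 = -8*a^3 - 57*a^2 + d^2*(-2*a - 2) + d*(17*a^2 + 10*a - 7) + 49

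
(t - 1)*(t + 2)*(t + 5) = t^3 + 6*t^2 + 3*t - 10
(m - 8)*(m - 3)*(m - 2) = m^3 - 13*m^2 + 46*m - 48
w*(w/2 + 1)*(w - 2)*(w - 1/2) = w^4/2 - w^3/4 - 2*w^2 + w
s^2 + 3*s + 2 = (s + 1)*(s + 2)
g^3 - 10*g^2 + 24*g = g*(g - 6)*(g - 4)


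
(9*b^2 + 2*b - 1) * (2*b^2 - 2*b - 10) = 18*b^4 - 14*b^3 - 96*b^2 - 18*b + 10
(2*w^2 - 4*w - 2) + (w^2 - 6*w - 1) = 3*w^2 - 10*w - 3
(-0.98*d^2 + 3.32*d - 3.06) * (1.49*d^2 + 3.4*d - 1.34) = -1.4602*d^4 + 1.6148*d^3 + 8.0418*d^2 - 14.8528*d + 4.1004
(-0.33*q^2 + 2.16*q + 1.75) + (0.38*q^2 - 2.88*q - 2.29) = 0.05*q^2 - 0.72*q - 0.54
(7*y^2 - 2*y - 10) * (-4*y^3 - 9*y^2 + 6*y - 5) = -28*y^5 - 55*y^4 + 100*y^3 + 43*y^2 - 50*y + 50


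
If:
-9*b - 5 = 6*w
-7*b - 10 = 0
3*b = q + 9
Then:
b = -10/7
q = -93/7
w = 55/42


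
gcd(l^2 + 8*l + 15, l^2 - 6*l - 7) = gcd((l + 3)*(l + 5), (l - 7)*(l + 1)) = 1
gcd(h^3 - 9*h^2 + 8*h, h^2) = h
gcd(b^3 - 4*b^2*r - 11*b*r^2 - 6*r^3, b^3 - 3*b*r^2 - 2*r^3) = b^2 + 2*b*r + r^2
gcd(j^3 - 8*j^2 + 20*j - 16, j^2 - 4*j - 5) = 1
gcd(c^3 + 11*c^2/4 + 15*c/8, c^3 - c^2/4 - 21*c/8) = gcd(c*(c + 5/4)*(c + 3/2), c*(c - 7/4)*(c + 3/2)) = c^2 + 3*c/2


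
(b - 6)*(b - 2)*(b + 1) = b^3 - 7*b^2 + 4*b + 12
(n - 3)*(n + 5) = n^2 + 2*n - 15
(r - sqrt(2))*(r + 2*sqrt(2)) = r^2 + sqrt(2)*r - 4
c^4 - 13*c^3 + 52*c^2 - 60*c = c*(c - 6)*(c - 5)*(c - 2)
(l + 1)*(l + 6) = l^2 + 7*l + 6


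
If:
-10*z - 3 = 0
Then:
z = -3/10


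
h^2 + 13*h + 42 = (h + 6)*(h + 7)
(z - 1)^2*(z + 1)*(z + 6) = z^4 + 5*z^3 - 7*z^2 - 5*z + 6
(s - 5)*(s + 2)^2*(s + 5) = s^4 + 4*s^3 - 21*s^2 - 100*s - 100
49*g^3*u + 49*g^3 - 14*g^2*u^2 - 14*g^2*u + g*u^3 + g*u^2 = (-7*g + u)^2*(g*u + g)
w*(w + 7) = w^2 + 7*w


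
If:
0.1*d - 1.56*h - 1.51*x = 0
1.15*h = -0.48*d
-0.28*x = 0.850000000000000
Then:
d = -6.10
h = 2.55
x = -3.04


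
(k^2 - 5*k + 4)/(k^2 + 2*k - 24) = (k - 1)/(k + 6)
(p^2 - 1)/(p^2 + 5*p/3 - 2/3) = 3*(p^2 - 1)/(3*p^2 + 5*p - 2)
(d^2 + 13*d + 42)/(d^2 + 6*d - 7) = (d + 6)/(d - 1)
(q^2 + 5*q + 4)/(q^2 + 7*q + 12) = (q + 1)/(q + 3)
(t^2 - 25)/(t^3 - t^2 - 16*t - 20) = (t + 5)/(t^2 + 4*t + 4)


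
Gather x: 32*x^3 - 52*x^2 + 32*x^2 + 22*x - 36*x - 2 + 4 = 32*x^3 - 20*x^2 - 14*x + 2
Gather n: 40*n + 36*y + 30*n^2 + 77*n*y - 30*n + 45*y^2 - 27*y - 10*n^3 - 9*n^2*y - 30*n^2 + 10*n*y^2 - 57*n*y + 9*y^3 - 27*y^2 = -10*n^3 - 9*n^2*y + n*(10*y^2 + 20*y + 10) + 9*y^3 + 18*y^2 + 9*y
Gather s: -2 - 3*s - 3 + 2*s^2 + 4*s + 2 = 2*s^2 + s - 3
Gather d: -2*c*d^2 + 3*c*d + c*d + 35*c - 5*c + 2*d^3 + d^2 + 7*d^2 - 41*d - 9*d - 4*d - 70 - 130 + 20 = 30*c + 2*d^3 + d^2*(8 - 2*c) + d*(4*c - 54) - 180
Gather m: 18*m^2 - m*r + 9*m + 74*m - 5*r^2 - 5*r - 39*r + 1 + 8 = 18*m^2 + m*(83 - r) - 5*r^2 - 44*r + 9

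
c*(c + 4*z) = c^2 + 4*c*z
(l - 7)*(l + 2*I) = l^2 - 7*l + 2*I*l - 14*I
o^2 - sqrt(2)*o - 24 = (o - 4*sqrt(2))*(o + 3*sqrt(2))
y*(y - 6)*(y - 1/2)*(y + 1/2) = y^4 - 6*y^3 - y^2/4 + 3*y/2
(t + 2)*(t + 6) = t^2 + 8*t + 12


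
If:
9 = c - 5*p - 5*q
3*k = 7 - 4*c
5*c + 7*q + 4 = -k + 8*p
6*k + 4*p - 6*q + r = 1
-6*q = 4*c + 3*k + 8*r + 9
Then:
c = 16793/5147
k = -10381/5147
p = 3522/5147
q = -9428/5147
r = -3223/5147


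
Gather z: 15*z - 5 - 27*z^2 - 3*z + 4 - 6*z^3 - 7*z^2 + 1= -6*z^3 - 34*z^2 + 12*z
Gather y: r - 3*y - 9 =r - 3*y - 9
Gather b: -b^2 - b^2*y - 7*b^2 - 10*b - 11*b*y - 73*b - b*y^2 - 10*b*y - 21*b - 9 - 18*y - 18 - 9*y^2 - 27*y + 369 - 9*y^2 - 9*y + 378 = b^2*(-y - 8) + b*(-y^2 - 21*y - 104) - 18*y^2 - 54*y + 720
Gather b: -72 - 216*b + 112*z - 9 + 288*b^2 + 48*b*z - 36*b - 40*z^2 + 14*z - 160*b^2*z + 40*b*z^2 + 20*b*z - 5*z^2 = b^2*(288 - 160*z) + b*(40*z^2 + 68*z - 252) - 45*z^2 + 126*z - 81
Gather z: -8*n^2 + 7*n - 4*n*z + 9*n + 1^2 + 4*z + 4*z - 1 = -8*n^2 + 16*n + z*(8 - 4*n)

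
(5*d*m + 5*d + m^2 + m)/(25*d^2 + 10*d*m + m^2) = (m + 1)/(5*d + m)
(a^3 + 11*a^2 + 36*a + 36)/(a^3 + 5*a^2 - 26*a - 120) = (a^2 + 5*a + 6)/(a^2 - a - 20)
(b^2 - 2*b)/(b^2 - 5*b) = (b - 2)/(b - 5)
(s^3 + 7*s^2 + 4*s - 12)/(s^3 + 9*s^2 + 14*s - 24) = (s + 2)/(s + 4)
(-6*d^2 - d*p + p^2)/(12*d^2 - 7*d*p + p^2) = (2*d + p)/(-4*d + p)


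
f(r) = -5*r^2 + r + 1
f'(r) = 1 - 10*r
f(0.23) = 0.97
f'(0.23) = -1.30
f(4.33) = -88.41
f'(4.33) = -42.30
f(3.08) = -43.35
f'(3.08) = -29.80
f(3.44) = -54.73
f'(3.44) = -33.40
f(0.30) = 0.85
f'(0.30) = -2.00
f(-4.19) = -90.97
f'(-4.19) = 42.90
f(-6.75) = -233.56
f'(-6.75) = 68.50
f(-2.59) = -35.13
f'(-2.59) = 26.90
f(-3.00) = -47.00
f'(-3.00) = 31.00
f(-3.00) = -47.00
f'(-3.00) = 31.00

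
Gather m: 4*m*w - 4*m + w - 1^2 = m*(4*w - 4) + w - 1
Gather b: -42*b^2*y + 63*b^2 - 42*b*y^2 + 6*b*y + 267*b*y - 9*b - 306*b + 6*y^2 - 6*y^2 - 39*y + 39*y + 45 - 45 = b^2*(63 - 42*y) + b*(-42*y^2 + 273*y - 315)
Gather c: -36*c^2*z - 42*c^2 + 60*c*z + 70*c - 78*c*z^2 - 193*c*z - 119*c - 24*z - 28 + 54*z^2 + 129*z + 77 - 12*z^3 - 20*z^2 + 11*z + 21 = c^2*(-36*z - 42) + c*(-78*z^2 - 133*z - 49) - 12*z^3 + 34*z^2 + 116*z + 70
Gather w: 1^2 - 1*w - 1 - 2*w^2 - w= -2*w^2 - 2*w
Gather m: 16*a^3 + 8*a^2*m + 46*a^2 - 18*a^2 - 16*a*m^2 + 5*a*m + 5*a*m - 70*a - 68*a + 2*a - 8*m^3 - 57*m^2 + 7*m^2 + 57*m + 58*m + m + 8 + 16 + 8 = 16*a^3 + 28*a^2 - 136*a - 8*m^3 + m^2*(-16*a - 50) + m*(8*a^2 + 10*a + 116) + 32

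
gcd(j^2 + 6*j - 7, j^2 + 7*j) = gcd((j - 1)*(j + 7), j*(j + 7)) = j + 7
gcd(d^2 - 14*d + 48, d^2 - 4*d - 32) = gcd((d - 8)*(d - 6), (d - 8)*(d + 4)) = d - 8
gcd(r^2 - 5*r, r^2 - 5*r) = r^2 - 5*r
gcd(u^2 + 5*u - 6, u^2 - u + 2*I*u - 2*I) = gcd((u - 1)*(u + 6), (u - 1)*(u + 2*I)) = u - 1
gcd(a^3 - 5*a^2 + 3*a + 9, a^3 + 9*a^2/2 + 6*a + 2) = 1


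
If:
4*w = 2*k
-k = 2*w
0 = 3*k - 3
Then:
No Solution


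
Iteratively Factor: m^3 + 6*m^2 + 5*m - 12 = (m + 4)*(m^2 + 2*m - 3) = (m - 1)*(m + 4)*(m + 3)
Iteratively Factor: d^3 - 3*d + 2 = (d - 1)*(d^2 + d - 2) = (d - 1)^2*(d + 2)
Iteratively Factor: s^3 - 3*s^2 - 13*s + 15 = (s - 5)*(s^2 + 2*s - 3) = (s - 5)*(s + 3)*(s - 1)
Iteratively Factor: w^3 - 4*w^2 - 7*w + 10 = (w + 2)*(w^2 - 6*w + 5) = (w - 5)*(w + 2)*(w - 1)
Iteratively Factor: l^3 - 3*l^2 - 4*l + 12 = (l - 3)*(l^2 - 4) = (l - 3)*(l + 2)*(l - 2)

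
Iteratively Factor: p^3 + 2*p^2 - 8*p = (p + 4)*(p^2 - 2*p) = (p - 2)*(p + 4)*(p)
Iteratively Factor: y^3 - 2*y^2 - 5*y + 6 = (y + 2)*(y^2 - 4*y + 3) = (y - 1)*(y + 2)*(y - 3)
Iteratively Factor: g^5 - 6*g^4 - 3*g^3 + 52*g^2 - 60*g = (g)*(g^4 - 6*g^3 - 3*g^2 + 52*g - 60) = g*(g + 3)*(g^3 - 9*g^2 + 24*g - 20) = g*(g - 5)*(g + 3)*(g^2 - 4*g + 4) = g*(g - 5)*(g - 2)*(g + 3)*(g - 2)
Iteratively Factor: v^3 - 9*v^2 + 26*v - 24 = (v - 3)*(v^2 - 6*v + 8) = (v - 3)*(v - 2)*(v - 4)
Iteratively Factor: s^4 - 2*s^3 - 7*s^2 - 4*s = (s + 1)*(s^3 - 3*s^2 - 4*s) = (s - 4)*(s + 1)*(s^2 + s) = (s - 4)*(s + 1)^2*(s)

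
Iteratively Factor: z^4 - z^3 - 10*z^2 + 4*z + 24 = (z - 2)*(z^3 + z^2 - 8*z - 12) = (z - 2)*(z + 2)*(z^2 - z - 6) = (z - 2)*(z + 2)^2*(z - 3)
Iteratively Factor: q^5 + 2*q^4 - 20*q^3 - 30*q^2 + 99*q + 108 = (q + 1)*(q^4 + q^3 - 21*q^2 - 9*q + 108) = (q + 1)*(q + 3)*(q^3 - 2*q^2 - 15*q + 36) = (q - 3)*(q + 1)*(q + 3)*(q^2 + q - 12) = (q - 3)*(q + 1)*(q + 3)*(q + 4)*(q - 3)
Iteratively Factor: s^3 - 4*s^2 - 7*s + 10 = (s + 2)*(s^2 - 6*s + 5) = (s - 5)*(s + 2)*(s - 1)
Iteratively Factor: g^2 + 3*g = (g)*(g + 3)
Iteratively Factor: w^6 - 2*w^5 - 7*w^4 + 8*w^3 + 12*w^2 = (w)*(w^5 - 2*w^4 - 7*w^3 + 8*w^2 + 12*w) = w*(w + 2)*(w^4 - 4*w^3 + w^2 + 6*w) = w*(w - 3)*(w + 2)*(w^3 - w^2 - 2*w) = w*(w - 3)*(w - 2)*(w + 2)*(w^2 + w) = w^2*(w - 3)*(w - 2)*(w + 2)*(w + 1)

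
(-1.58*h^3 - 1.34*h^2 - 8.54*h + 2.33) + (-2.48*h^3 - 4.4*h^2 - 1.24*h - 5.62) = -4.06*h^3 - 5.74*h^2 - 9.78*h - 3.29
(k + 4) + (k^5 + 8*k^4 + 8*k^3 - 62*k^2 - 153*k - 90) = k^5 + 8*k^4 + 8*k^3 - 62*k^2 - 152*k - 86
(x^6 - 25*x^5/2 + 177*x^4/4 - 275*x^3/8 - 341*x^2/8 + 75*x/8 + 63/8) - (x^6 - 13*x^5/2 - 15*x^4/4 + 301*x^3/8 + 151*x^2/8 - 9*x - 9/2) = -6*x^5 + 48*x^4 - 72*x^3 - 123*x^2/2 + 147*x/8 + 99/8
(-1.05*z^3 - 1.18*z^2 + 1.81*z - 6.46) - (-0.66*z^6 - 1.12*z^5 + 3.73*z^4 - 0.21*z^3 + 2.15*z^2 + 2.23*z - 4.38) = 0.66*z^6 + 1.12*z^5 - 3.73*z^4 - 0.84*z^3 - 3.33*z^2 - 0.42*z - 2.08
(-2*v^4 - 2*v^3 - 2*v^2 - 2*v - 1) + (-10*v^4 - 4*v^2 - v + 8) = -12*v^4 - 2*v^3 - 6*v^2 - 3*v + 7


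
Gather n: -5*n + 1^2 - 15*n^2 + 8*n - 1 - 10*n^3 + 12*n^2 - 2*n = -10*n^3 - 3*n^2 + n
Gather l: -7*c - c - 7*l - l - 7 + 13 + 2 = -8*c - 8*l + 8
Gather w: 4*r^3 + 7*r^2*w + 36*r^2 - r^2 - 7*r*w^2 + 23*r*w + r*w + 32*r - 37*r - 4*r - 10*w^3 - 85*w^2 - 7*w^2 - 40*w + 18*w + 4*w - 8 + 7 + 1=4*r^3 + 35*r^2 - 9*r - 10*w^3 + w^2*(-7*r - 92) + w*(7*r^2 + 24*r - 18)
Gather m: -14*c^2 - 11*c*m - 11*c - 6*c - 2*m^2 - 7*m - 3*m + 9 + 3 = -14*c^2 - 17*c - 2*m^2 + m*(-11*c - 10) + 12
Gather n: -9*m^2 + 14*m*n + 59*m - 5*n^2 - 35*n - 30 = -9*m^2 + 59*m - 5*n^2 + n*(14*m - 35) - 30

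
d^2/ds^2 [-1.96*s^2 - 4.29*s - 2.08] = -3.92000000000000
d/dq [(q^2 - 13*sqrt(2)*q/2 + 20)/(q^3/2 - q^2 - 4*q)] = 2*(-q^4 + 13*sqrt(2)*q^3 - 68*q^2 - 13*sqrt(2)*q^2 + 80*q + 160)/(q^2*(q^4 - 4*q^3 - 12*q^2 + 32*q + 64))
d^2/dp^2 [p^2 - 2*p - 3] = 2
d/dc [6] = 0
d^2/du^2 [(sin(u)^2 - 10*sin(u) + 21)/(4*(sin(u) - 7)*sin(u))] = 3*(sin(u)^2 - 2)/(4*sin(u)^3)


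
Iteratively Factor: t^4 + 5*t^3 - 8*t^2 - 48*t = (t)*(t^3 + 5*t^2 - 8*t - 48) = t*(t + 4)*(t^2 + t - 12) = t*(t - 3)*(t + 4)*(t + 4)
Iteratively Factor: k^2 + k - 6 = (k - 2)*(k + 3)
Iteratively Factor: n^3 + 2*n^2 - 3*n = (n - 1)*(n^2 + 3*n) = n*(n - 1)*(n + 3)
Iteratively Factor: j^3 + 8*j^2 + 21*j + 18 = (j + 2)*(j^2 + 6*j + 9) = (j + 2)*(j + 3)*(j + 3)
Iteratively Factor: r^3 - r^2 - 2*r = (r - 2)*(r^2 + r) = r*(r - 2)*(r + 1)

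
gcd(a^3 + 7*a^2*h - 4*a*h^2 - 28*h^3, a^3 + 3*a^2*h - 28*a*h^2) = a + 7*h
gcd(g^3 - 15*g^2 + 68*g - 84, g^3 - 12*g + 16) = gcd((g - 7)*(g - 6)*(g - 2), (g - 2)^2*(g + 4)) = g - 2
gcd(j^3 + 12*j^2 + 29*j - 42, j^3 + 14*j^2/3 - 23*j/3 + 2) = j^2 + 5*j - 6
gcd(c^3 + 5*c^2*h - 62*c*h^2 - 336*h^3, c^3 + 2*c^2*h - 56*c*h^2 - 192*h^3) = c^2 - 2*c*h - 48*h^2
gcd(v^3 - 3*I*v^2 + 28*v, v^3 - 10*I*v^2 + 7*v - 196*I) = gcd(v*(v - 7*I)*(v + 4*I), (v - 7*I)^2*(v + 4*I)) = v^2 - 3*I*v + 28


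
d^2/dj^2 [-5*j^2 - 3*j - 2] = -10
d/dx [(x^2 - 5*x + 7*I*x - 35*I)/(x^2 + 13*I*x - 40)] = (x^2*(5 + 6*I) + x*(-80 + 70*I) - 255 - 280*I)/(x^4 + 26*I*x^3 - 249*x^2 - 1040*I*x + 1600)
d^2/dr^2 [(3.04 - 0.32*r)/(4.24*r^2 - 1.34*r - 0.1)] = ((0.32*r - 3.04)*(8.48*r - 1.34)*(16.96*r - 2.68) + (8.1408*r - 26.6368)*(-4.24*r^2 + 1.34*r + 0.1))/(-4.24*r^2 + 1.34*r + 0.1)^3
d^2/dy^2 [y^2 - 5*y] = 2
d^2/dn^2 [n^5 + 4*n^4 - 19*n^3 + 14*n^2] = 20*n^3 + 48*n^2 - 114*n + 28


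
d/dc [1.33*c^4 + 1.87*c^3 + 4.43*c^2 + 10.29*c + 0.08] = 5.32*c^3 + 5.61*c^2 + 8.86*c + 10.29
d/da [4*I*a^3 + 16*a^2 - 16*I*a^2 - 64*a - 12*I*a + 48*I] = 12*I*a^2 + 32*a*(1 - I) - 64 - 12*I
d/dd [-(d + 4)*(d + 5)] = -2*d - 9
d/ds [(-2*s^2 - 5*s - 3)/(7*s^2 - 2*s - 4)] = (39*s^2 + 58*s + 14)/(49*s^4 - 28*s^3 - 52*s^2 + 16*s + 16)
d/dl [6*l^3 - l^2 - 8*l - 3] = 18*l^2 - 2*l - 8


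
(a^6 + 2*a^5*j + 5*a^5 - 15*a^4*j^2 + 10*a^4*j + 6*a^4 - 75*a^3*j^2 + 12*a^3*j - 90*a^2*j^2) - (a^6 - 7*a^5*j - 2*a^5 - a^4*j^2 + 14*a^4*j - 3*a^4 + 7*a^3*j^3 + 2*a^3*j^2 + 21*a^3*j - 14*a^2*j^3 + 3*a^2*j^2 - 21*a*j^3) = 9*a^5*j + 7*a^5 - 14*a^4*j^2 - 4*a^4*j + 9*a^4 - 7*a^3*j^3 - 77*a^3*j^2 - 9*a^3*j + 14*a^2*j^3 - 93*a^2*j^2 + 21*a*j^3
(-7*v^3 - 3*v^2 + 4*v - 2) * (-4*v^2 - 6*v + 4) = 28*v^5 + 54*v^4 - 26*v^3 - 28*v^2 + 28*v - 8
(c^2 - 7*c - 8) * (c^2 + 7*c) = c^4 - 57*c^2 - 56*c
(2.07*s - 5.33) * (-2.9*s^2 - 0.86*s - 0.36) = -6.003*s^3 + 13.6768*s^2 + 3.8386*s + 1.9188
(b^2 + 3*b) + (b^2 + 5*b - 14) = 2*b^2 + 8*b - 14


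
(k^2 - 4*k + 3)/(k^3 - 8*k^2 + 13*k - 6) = (k - 3)/(k^2 - 7*k + 6)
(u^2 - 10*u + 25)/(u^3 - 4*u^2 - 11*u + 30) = (u - 5)/(u^2 + u - 6)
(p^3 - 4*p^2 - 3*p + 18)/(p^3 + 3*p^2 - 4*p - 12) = (p^2 - 6*p + 9)/(p^2 + p - 6)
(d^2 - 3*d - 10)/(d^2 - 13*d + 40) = (d + 2)/(d - 8)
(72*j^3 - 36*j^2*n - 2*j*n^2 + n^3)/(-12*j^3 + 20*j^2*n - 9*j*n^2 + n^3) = (-6*j - n)/(j - n)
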